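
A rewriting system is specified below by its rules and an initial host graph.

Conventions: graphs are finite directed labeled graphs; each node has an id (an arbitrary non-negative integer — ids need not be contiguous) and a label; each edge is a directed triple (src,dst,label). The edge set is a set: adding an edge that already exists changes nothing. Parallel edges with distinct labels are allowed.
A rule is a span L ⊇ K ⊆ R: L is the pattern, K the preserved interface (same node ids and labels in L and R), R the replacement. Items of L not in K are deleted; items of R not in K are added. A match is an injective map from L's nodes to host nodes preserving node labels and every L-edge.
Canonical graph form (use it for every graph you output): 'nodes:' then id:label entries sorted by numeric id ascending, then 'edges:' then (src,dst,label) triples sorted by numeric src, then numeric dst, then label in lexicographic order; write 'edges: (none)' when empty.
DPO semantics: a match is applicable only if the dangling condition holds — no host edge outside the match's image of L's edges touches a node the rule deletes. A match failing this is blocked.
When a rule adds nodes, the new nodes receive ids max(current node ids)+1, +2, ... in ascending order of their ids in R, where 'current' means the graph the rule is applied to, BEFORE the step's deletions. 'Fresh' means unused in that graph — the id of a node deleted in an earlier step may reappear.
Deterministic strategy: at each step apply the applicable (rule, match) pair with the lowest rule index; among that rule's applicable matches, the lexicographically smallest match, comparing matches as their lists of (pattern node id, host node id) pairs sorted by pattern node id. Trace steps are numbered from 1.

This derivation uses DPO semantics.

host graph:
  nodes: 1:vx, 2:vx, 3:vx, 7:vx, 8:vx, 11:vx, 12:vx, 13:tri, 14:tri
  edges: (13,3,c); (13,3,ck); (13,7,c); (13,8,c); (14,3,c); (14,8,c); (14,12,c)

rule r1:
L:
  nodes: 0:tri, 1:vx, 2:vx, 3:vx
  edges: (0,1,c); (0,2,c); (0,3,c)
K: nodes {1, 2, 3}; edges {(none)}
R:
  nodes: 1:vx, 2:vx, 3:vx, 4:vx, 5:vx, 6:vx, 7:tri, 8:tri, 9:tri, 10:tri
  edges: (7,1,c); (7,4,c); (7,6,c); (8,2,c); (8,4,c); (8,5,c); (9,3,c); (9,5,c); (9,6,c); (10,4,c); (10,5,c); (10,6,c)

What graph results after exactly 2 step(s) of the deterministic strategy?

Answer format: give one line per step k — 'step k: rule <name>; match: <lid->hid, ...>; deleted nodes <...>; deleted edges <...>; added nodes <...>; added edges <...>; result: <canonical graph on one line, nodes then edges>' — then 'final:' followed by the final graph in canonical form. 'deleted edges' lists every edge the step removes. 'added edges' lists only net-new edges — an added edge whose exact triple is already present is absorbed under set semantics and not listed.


step 1: rule r1; match: 0->14, 1->3, 2->8, 3->12; deleted nodes 14; deleted edges (14,3,c); (14,8,c); (14,12,c); added nodes 15, 16, 17, 18, 19, 20, 21; added edges (18,3,c); (18,15,c); (18,17,c); (19,8,c); (19,15,c); (19,16,c); (20,12,c); (20,16,c); (20,17,c); (21,15,c); (21,16,c); (21,17,c); result: nodes: 1:vx, 2:vx, 3:vx, 7:vx, 8:vx, 11:vx, 12:vx, 13:tri, 15:vx, 16:vx, 17:vx, 18:tri, 19:tri, 20:tri, 21:tri edges: (13,3,c); (13,3,ck); (13,7,c); (13,8,c); (18,3,c); (18,15,c); (18,17,c); (19,8,c); (19,15,c); (19,16,c); (20,12,c); (20,16,c); (20,17,c); (21,15,c); (21,16,c); (21,17,c)
step 2: rule r1; match: 0->18, 1->3, 2->15, 3->17; deleted nodes 18; deleted edges (18,3,c); (18,15,c); (18,17,c); added nodes 22, 23, 24, 25, 26, 27, 28; added edges (25,3,c); (25,22,c); (25,24,c); (26,15,c); (26,22,c); (26,23,c); (27,17,c); (27,23,c); (27,24,c); (28,22,c); (28,23,c); (28,24,c); result: nodes: 1:vx, 2:vx, 3:vx, 7:vx, 8:vx, 11:vx, 12:vx, 13:tri, 15:vx, 16:vx, 17:vx, 19:tri, 20:tri, 21:tri, 22:vx, 23:vx, 24:vx, 25:tri, 26:tri, 27:tri, 28:tri edges: (13,3,c); (13,3,ck); (13,7,c); (13,8,c); (19,8,c); (19,15,c); (19,16,c); (20,12,c); (20,16,c); (20,17,c); (21,15,c); (21,16,c); (21,17,c); (25,3,c); (25,22,c); (25,24,c); (26,15,c); (26,22,c); (26,23,c); (27,17,c); (27,23,c); (27,24,c); (28,22,c); (28,23,c); (28,24,c)
final:
nodes: 1:vx, 2:vx, 3:vx, 7:vx, 8:vx, 11:vx, 12:vx, 13:tri, 15:vx, 16:vx, 17:vx, 19:tri, 20:tri, 21:tri, 22:vx, 23:vx, 24:vx, 25:tri, 26:tri, 27:tri, 28:tri
edges: (13,3,c); (13,3,ck); (13,7,c); (13,8,c); (19,8,c); (19,15,c); (19,16,c); (20,12,c); (20,16,c); (20,17,c); (21,15,c); (21,16,c); (21,17,c); (25,3,c); (25,22,c); (25,24,c); (26,15,c); (26,22,c); (26,23,c); (27,17,c); (27,23,c); (27,24,c); (28,22,c); (28,23,c); (28,24,c)


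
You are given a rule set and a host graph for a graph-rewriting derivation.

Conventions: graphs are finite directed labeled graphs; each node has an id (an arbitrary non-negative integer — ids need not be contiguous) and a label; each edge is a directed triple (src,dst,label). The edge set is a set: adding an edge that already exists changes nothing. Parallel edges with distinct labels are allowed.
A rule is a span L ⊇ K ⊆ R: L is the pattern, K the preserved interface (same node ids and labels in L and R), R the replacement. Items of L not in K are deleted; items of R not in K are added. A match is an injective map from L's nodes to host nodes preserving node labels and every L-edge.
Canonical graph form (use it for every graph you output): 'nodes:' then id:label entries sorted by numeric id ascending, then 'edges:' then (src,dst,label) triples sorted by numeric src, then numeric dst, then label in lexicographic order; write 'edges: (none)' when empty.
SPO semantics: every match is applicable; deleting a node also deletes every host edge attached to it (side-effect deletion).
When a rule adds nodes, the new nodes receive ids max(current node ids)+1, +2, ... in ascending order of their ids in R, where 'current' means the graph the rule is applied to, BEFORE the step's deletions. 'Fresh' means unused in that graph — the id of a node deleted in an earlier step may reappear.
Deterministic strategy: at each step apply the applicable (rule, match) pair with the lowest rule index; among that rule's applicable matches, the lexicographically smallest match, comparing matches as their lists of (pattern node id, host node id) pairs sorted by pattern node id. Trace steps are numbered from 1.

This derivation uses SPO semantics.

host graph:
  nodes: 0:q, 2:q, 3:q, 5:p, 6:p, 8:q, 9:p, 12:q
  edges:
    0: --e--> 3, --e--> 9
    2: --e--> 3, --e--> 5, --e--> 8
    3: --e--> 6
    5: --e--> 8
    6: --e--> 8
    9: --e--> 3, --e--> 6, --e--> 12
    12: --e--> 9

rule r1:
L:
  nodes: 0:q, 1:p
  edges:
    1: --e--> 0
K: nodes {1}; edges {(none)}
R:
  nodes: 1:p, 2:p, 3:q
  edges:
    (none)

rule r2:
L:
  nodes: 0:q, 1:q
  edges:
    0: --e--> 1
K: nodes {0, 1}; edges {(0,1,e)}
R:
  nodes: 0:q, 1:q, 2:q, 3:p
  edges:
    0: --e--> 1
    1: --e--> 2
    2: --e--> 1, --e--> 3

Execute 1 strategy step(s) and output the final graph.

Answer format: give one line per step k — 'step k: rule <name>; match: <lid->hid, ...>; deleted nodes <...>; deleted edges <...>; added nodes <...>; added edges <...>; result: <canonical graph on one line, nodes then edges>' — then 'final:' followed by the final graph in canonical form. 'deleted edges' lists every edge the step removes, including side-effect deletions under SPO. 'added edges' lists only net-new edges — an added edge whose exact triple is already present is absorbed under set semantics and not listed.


step 1: rule r1; match: 0->3, 1->9; deleted nodes 3; deleted edges (0,3,e); (2,3,e); (3,6,e); (9,3,e); added nodes 13, 14; added edges (none); result: nodes: 0:q, 2:q, 5:p, 6:p, 8:q, 9:p, 12:q, 13:p, 14:q edges: (0,9,e); (2,5,e); (2,8,e); (5,8,e); (6,8,e); (9,6,e); (9,12,e); (12,9,e)
final:
nodes: 0:q, 2:q, 5:p, 6:p, 8:q, 9:p, 12:q, 13:p, 14:q
edges: (0,9,e); (2,5,e); (2,8,e); (5,8,e); (6,8,e); (9,6,e); (9,12,e); (12,9,e)


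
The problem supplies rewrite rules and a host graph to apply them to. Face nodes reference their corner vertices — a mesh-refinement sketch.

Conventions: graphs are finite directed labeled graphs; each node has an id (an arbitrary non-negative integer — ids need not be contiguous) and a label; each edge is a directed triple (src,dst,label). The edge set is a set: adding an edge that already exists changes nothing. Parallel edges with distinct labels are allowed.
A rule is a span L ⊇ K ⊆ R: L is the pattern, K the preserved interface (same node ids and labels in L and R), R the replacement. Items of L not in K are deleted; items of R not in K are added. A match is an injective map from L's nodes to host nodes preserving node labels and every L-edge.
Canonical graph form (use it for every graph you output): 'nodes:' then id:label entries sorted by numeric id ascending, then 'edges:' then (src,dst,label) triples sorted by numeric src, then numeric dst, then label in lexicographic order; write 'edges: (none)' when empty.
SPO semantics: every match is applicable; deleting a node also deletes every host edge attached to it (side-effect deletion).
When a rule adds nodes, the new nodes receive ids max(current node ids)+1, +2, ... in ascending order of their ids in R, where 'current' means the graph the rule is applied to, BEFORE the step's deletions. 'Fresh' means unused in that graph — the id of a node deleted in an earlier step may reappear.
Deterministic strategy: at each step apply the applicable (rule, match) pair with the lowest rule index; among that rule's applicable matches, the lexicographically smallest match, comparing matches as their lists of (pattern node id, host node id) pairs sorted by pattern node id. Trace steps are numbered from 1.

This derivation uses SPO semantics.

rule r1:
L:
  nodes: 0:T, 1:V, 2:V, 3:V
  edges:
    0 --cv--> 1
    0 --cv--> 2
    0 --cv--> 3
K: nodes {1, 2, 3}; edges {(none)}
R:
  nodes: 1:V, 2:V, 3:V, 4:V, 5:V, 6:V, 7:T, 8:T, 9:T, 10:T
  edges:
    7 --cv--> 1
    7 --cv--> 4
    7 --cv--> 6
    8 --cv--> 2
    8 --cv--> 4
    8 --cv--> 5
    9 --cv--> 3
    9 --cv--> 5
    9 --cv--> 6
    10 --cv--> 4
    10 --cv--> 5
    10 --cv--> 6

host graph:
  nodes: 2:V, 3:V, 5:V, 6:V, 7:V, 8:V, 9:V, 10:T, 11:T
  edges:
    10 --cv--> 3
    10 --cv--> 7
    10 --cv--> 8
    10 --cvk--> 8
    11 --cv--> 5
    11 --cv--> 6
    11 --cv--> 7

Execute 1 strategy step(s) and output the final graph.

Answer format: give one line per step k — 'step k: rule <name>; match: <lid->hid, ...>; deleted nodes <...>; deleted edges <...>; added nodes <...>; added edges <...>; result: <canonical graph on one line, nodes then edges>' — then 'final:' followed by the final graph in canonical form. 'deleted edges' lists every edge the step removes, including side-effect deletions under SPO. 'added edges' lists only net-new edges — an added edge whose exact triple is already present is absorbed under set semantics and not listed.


step 1: rule r1; match: 0->10, 1->3, 2->7, 3->8; deleted nodes 10; deleted edges (10,3,cv); (10,7,cv); (10,8,cv); (10,8,cvk); added nodes 12, 13, 14, 15, 16, 17, 18; added edges (15,3,cv); (15,12,cv); (15,14,cv); (16,7,cv); (16,12,cv); (16,13,cv); (17,8,cv); (17,13,cv); (17,14,cv); (18,12,cv); (18,13,cv); (18,14,cv); result: nodes: 2:V, 3:V, 5:V, 6:V, 7:V, 8:V, 9:V, 11:T, 12:V, 13:V, 14:V, 15:T, 16:T, 17:T, 18:T edges: (11,5,cv); (11,6,cv); (11,7,cv); (15,3,cv); (15,12,cv); (15,14,cv); (16,7,cv); (16,12,cv); (16,13,cv); (17,8,cv); (17,13,cv); (17,14,cv); (18,12,cv); (18,13,cv); (18,14,cv)
final:
nodes: 2:V, 3:V, 5:V, 6:V, 7:V, 8:V, 9:V, 11:T, 12:V, 13:V, 14:V, 15:T, 16:T, 17:T, 18:T
edges: (11,5,cv); (11,6,cv); (11,7,cv); (15,3,cv); (15,12,cv); (15,14,cv); (16,7,cv); (16,12,cv); (16,13,cv); (17,8,cv); (17,13,cv); (17,14,cv); (18,12,cv); (18,13,cv); (18,14,cv)


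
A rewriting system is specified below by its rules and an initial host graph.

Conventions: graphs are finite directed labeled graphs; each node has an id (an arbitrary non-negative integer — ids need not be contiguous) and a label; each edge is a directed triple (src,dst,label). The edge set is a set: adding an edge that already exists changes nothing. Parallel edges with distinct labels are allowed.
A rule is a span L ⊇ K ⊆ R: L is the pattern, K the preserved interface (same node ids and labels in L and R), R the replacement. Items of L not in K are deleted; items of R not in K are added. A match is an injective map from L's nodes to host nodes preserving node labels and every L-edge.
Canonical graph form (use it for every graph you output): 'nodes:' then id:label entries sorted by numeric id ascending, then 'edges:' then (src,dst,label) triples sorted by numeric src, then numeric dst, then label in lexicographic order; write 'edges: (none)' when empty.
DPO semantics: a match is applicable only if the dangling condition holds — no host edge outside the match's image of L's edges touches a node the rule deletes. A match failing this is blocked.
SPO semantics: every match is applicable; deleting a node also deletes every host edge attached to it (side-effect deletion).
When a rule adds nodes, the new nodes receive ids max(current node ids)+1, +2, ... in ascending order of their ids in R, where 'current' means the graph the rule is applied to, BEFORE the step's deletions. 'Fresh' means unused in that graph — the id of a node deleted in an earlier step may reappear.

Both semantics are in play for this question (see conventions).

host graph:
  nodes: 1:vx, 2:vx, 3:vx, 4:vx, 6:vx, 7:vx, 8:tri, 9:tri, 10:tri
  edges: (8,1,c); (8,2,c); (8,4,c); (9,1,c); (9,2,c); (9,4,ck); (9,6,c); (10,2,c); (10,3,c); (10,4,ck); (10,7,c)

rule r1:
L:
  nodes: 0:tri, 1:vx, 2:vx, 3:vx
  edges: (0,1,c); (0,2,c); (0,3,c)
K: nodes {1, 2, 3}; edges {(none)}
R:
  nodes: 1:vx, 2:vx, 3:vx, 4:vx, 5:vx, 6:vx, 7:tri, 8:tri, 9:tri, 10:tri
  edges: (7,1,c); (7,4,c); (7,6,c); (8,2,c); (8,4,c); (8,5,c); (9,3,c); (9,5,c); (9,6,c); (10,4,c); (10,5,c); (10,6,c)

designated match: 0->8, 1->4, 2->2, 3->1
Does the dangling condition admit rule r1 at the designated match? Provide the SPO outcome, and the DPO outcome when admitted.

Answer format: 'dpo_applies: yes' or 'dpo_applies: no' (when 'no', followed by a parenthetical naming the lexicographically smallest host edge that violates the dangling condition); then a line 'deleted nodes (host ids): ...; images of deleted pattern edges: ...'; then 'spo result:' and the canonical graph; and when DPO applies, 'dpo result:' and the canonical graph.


dpo_applies: yes
deleted nodes (host ids): 8; images of deleted pattern edges: (8,1,c); (8,2,c); (8,4,c)
spo result:
nodes: 1:vx, 2:vx, 3:vx, 4:vx, 6:vx, 7:vx, 9:tri, 10:tri, 11:vx, 12:vx, 13:vx, 14:tri, 15:tri, 16:tri, 17:tri
edges: (9,1,c); (9,2,c); (9,4,ck); (9,6,c); (10,2,c); (10,3,c); (10,4,ck); (10,7,c); (14,4,c); (14,11,c); (14,13,c); (15,2,c); (15,11,c); (15,12,c); (16,1,c); (16,12,c); (16,13,c); (17,11,c); (17,12,c); (17,13,c)
dpo result:
nodes: 1:vx, 2:vx, 3:vx, 4:vx, 6:vx, 7:vx, 9:tri, 10:tri, 11:vx, 12:vx, 13:vx, 14:tri, 15:tri, 16:tri, 17:tri
edges: (9,1,c); (9,2,c); (9,4,ck); (9,6,c); (10,2,c); (10,3,c); (10,4,ck); (10,7,c); (14,4,c); (14,11,c); (14,13,c); (15,2,c); (15,11,c); (15,12,c); (16,1,c); (16,12,c); (16,13,c); (17,11,c); (17,12,c); (17,13,c)


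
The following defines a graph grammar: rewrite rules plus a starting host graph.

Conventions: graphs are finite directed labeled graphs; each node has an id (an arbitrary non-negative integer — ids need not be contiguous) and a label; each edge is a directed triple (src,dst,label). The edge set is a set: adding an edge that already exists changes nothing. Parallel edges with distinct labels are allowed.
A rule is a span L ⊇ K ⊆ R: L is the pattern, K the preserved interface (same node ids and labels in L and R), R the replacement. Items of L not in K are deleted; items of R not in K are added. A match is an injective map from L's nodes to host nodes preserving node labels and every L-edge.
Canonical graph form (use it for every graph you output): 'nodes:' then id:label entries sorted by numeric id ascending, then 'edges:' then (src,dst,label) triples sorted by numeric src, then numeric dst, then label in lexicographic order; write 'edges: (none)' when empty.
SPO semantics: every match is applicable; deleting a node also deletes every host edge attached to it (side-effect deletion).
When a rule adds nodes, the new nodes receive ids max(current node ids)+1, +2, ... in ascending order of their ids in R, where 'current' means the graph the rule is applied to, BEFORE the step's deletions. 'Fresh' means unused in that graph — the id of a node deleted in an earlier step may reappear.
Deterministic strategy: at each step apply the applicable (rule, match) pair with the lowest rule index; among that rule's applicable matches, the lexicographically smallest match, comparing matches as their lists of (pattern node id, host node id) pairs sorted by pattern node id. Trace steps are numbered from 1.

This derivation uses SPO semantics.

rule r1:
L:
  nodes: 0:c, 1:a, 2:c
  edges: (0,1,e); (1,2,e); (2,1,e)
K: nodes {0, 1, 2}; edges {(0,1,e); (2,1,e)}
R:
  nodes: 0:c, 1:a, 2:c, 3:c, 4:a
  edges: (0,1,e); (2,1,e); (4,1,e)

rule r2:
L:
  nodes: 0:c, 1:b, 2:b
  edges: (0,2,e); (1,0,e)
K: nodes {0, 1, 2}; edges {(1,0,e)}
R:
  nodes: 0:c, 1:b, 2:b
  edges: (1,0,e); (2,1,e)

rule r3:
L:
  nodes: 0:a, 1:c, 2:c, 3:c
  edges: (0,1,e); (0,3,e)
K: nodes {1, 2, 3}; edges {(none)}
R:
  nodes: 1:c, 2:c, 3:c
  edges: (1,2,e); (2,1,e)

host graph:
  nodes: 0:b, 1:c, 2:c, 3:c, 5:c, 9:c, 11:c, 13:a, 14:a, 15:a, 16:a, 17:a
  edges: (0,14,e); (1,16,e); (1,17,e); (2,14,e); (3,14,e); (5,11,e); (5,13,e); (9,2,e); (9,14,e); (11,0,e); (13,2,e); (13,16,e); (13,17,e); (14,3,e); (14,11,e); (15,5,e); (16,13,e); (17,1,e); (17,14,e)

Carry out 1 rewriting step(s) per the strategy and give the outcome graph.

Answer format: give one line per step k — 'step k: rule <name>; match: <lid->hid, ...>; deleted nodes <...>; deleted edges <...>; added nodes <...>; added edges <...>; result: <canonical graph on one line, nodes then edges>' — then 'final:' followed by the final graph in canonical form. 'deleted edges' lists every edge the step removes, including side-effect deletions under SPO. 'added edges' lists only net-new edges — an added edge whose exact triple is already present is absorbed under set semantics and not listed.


step 1: rule r1; match: 0->2, 1->14, 2->3; deleted nodes (none); deleted edges (14,3,e); added nodes 18, 19; added edges (19,14,e); result: nodes: 0:b, 1:c, 2:c, 3:c, 5:c, 9:c, 11:c, 13:a, 14:a, 15:a, 16:a, 17:a, 18:c, 19:a edges: (0,14,e); (1,16,e); (1,17,e); (2,14,e); (3,14,e); (5,11,e); (5,13,e); (9,2,e); (9,14,e); (11,0,e); (13,2,e); (13,16,e); (13,17,e); (14,11,e); (15,5,e); (16,13,e); (17,1,e); (17,14,e); (19,14,e)
final:
nodes: 0:b, 1:c, 2:c, 3:c, 5:c, 9:c, 11:c, 13:a, 14:a, 15:a, 16:a, 17:a, 18:c, 19:a
edges: (0,14,e); (1,16,e); (1,17,e); (2,14,e); (3,14,e); (5,11,e); (5,13,e); (9,2,e); (9,14,e); (11,0,e); (13,2,e); (13,16,e); (13,17,e); (14,11,e); (15,5,e); (16,13,e); (17,1,e); (17,14,e); (19,14,e)


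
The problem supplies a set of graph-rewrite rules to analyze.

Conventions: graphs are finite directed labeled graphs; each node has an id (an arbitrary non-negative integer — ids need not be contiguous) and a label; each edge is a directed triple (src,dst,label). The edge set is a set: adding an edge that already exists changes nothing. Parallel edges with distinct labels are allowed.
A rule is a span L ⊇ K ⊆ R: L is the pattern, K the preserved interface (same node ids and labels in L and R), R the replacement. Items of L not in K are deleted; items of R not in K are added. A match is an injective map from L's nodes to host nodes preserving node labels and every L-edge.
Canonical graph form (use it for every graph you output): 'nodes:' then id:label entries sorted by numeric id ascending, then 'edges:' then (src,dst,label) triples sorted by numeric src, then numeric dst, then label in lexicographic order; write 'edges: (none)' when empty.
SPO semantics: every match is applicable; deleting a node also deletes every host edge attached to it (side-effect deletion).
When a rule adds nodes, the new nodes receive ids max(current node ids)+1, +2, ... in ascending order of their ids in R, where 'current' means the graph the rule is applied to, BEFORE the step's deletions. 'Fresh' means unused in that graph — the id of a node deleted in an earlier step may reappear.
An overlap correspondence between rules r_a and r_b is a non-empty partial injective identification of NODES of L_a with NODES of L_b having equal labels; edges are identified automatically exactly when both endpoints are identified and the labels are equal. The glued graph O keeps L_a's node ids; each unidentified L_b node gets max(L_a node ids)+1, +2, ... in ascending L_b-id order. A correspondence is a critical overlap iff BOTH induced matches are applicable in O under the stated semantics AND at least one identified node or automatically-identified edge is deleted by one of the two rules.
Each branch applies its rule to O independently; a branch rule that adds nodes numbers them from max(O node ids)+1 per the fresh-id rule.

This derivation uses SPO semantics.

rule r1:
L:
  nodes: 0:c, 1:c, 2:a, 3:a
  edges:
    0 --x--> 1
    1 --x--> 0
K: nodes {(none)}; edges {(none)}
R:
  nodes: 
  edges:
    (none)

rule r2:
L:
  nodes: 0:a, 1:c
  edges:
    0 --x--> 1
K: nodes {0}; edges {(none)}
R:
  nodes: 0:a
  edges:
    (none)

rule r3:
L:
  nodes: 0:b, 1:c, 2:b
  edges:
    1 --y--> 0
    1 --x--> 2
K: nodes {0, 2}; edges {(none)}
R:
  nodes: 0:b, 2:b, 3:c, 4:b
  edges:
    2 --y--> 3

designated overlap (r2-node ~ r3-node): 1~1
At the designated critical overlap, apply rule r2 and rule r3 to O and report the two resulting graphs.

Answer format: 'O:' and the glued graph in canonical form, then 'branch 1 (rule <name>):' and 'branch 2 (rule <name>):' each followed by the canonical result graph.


O:
nodes: 0:a, 1:c, 2:b, 3:b
edges: (0,1,x); (1,2,y); (1,3,x)
branch 1 (rule r2):
nodes: 0:a, 2:b, 3:b
edges: (none)
branch 2 (rule r3):
nodes: 0:a, 2:b, 3:b, 4:c, 5:b
edges: (3,4,y)


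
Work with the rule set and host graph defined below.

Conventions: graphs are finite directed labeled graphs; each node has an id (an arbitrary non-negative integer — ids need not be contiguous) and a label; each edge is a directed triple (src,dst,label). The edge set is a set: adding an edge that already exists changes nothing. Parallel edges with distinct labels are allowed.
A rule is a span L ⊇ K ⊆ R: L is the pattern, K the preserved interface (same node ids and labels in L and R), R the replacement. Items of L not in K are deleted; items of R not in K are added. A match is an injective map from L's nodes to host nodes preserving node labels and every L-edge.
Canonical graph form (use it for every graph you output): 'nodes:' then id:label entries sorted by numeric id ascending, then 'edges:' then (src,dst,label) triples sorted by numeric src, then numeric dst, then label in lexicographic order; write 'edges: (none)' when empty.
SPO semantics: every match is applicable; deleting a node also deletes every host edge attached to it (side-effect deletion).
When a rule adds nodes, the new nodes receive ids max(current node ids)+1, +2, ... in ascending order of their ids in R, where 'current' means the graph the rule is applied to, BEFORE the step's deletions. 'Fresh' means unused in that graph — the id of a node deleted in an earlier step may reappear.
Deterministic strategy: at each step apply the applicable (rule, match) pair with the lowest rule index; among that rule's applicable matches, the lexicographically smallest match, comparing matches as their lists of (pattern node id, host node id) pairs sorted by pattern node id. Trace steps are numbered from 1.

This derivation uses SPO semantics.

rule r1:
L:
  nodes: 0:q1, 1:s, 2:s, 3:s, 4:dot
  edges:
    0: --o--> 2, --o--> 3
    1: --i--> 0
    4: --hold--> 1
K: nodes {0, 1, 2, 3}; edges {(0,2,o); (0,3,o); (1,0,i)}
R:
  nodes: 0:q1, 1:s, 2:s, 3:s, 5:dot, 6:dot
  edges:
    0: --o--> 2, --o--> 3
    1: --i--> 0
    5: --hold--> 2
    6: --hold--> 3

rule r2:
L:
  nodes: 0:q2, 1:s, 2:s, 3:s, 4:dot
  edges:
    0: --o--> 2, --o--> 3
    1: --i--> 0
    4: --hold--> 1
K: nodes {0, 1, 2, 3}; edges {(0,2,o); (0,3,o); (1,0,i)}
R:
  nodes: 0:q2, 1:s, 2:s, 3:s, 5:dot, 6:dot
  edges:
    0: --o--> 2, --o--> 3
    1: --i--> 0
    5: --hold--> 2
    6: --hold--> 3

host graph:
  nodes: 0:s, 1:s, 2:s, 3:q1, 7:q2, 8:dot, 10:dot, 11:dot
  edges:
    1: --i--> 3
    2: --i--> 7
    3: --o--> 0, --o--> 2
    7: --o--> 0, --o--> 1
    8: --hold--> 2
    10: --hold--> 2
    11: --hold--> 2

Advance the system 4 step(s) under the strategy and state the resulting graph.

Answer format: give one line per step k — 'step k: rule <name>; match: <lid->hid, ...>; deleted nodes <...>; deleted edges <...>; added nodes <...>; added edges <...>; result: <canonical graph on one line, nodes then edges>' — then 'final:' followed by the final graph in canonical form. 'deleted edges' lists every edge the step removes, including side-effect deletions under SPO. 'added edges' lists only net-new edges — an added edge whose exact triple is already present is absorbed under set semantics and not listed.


step 1: rule r2; match: 0->7, 1->2, 2->0, 3->1, 4->8; deleted nodes 8; deleted edges (8,2,hold); added nodes 12, 13; added edges (12,0,hold); (13,1,hold); result: nodes: 0:s, 1:s, 2:s, 3:q1, 7:q2, 10:dot, 11:dot, 12:dot, 13:dot edges: (1,3,i); (2,7,i); (3,0,o); (3,2,o); (7,0,o); (7,1,o); (10,2,hold); (11,2,hold); (12,0,hold); (13,1,hold)
step 2: rule r1; match: 0->3, 1->1, 2->0, 3->2, 4->13; deleted nodes 13; deleted edges (13,1,hold); added nodes 14, 15; added edges (14,0,hold); (15,2,hold); result: nodes: 0:s, 1:s, 2:s, 3:q1, 7:q2, 10:dot, 11:dot, 12:dot, 14:dot, 15:dot edges: (1,3,i); (2,7,i); (3,0,o); (3,2,o); (7,0,o); (7,1,o); (10,2,hold); (11,2,hold); (12,0,hold); (14,0,hold); (15,2,hold)
step 3: rule r2; match: 0->7, 1->2, 2->0, 3->1, 4->10; deleted nodes 10; deleted edges (10,2,hold); added nodes 16, 17; added edges (16,0,hold); (17,1,hold); result: nodes: 0:s, 1:s, 2:s, 3:q1, 7:q2, 11:dot, 12:dot, 14:dot, 15:dot, 16:dot, 17:dot edges: (1,3,i); (2,7,i); (3,0,o); (3,2,o); (7,0,o); (7,1,o); (11,2,hold); (12,0,hold); (14,0,hold); (15,2,hold); (16,0,hold); (17,1,hold)
step 4: rule r1; match: 0->3, 1->1, 2->0, 3->2, 4->17; deleted nodes 17; deleted edges (17,1,hold); added nodes 18, 19; added edges (18,0,hold); (19,2,hold); result: nodes: 0:s, 1:s, 2:s, 3:q1, 7:q2, 11:dot, 12:dot, 14:dot, 15:dot, 16:dot, 18:dot, 19:dot edges: (1,3,i); (2,7,i); (3,0,o); (3,2,o); (7,0,o); (7,1,o); (11,2,hold); (12,0,hold); (14,0,hold); (15,2,hold); (16,0,hold); (18,0,hold); (19,2,hold)
final:
nodes: 0:s, 1:s, 2:s, 3:q1, 7:q2, 11:dot, 12:dot, 14:dot, 15:dot, 16:dot, 18:dot, 19:dot
edges: (1,3,i); (2,7,i); (3,0,o); (3,2,o); (7,0,o); (7,1,o); (11,2,hold); (12,0,hold); (14,0,hold); (15,2,hold); (16,0,hold); (18,0,hold); (19,2,hold)


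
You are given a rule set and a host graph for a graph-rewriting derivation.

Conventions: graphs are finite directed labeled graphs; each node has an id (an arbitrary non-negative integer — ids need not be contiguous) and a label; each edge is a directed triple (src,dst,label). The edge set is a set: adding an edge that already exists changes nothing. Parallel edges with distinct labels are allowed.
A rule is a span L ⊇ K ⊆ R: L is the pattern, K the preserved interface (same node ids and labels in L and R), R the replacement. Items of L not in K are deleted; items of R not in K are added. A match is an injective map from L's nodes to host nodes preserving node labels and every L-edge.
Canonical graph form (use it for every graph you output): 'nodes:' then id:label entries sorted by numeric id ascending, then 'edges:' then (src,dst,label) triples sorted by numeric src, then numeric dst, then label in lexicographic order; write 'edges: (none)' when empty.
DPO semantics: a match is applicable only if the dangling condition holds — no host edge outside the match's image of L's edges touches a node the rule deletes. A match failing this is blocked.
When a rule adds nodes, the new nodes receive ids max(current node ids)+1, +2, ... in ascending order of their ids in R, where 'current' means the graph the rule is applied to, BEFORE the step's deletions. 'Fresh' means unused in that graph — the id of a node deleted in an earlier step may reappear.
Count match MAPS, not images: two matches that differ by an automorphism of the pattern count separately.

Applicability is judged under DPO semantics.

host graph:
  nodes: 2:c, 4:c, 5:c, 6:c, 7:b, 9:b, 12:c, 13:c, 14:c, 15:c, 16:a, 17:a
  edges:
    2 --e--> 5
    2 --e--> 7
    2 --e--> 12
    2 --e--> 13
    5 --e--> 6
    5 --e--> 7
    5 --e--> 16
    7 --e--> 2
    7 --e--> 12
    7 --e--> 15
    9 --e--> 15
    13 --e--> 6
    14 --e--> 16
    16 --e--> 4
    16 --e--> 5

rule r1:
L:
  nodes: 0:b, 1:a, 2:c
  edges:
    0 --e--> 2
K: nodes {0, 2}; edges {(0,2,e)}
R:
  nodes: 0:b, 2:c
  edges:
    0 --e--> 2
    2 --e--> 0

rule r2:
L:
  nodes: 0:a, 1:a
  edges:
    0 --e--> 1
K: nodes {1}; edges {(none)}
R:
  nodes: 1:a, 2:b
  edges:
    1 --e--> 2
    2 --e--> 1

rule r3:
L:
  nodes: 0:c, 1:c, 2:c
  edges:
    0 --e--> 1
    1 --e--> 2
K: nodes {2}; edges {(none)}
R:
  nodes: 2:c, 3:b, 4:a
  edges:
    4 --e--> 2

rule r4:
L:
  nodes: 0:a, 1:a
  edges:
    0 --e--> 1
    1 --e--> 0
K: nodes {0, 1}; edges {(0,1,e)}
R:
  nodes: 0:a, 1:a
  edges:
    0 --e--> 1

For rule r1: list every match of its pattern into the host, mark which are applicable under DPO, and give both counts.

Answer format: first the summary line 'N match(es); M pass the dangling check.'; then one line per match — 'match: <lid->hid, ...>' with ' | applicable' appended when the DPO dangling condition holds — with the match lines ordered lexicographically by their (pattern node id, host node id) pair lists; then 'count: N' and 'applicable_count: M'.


8 match(es); 4 pass the dangling check.
match: 0->7, 1->16, 2->2
match: 0->7, 1->16, 2->12
match: 0->7, 1->16, 2->15
match: 0->7, 1->17, 2->2 | applicable
match: 0->7, 1->17, 2->12 | applicable
match: 0->7, 1->17, 2->15 | applicable
match: 0->9, 1->16, 2->15
match: 0->9, 1->17, 2->15 | applicable
count: 8
applicable_count: 4


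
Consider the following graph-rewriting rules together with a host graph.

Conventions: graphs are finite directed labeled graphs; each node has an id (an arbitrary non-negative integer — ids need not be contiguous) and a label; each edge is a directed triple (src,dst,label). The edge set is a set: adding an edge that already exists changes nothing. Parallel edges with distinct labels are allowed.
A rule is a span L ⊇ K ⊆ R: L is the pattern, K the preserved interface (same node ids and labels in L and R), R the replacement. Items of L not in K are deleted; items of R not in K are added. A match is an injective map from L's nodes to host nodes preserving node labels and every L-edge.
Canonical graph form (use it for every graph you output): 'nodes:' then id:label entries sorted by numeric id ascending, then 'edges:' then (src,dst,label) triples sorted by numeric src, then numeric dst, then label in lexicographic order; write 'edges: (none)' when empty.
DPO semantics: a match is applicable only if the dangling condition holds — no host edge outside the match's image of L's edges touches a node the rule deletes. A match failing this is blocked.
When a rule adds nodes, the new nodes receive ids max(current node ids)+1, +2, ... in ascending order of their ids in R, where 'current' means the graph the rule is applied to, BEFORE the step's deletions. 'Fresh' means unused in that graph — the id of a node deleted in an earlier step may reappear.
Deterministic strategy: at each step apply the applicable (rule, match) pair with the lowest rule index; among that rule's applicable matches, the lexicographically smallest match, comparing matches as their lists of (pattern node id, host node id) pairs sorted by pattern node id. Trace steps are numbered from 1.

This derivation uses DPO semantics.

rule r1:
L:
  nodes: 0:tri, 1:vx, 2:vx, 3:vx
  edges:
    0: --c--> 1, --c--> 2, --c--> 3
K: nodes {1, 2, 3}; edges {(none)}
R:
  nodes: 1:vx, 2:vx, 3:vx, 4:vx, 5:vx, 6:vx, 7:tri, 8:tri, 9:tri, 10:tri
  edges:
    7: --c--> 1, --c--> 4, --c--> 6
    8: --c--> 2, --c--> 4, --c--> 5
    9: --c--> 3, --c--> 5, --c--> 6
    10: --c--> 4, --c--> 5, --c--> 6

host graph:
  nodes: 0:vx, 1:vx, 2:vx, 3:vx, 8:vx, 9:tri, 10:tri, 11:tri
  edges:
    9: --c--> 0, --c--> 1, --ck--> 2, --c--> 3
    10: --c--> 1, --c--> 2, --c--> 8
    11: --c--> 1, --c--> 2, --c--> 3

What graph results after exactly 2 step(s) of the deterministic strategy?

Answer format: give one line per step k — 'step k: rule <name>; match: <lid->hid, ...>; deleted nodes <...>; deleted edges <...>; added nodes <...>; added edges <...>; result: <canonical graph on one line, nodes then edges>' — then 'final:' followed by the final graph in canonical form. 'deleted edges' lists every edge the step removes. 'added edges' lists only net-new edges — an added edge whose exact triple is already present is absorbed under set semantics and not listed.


step 1: rule r1; match: 0->10, 1->1, 2->2, 3->8; deleted nodes 10; deleted edges (10,1,c); (10,2,c); (10,8,c); added nodes 12, 13, 14, 15, 16, 17, 18; added edges (15,1,c); (15,12,c); (15,14,c); (16,2,c); (16,12,c); (16,13,c); (17,8,c); (17,13,c); (17,14,c); (18,12,c); (18,13,c); (18,14,c); result: nodes: 0:vx, 1:vx, 2:vx, 3:vx, 8:vx, 9:tri, 11:tri, 12:vx, 13:vx, 14:vx, 15:tri, 16:tri, 17:tri, 18:tri edges: (9,0,c); (9,1,c); (9,2,ck); (9,3,c); (11,1,c); (11,2,c); (11,3,c); (15,1,c); (15,12,c); (15,14,c); (16,2,c); (16,12,c); (16,13,c); (17,8,c); (17,13,c); (17,14,c); (18,12,c); (18,13,c); (18,14,c)
step 2: rule r1; match: 0->11, 1->1, 2->2, 3->3; deleted nodes 11; deleted edges (11,1,c); (11,2,c); (11,3,c); added nodes 19, 20, 21, 22, 23, 24, 25; added edges (22,1,c); (22,19,c); (22,21,c); (23,2,c); (23,19,c); (23,20,c); (24,3,c); (24,20,c); (24,21,c); (25,19,c); (25,20,c); (25,21,c); result: nodes: 0:vx, 1:vx, 2:vx, 3:vx, 8:vx, 9:tri, 12:vx, 13:vx, 14:vx, 15:tri, 16:tri, 17:tri, 18:tri, 19:vx, 20:vx, 21:vx, 22:tri, 23:tri, 24:tri, 25:tri edges: (9,0,c); (9,1,c); (9,2,ck); (9,3,c); (15,1,c); (15,12,c); (15,14,c); (16,2,c); (16,12,c); (16,13,c); (17,8,c); (17,13,c); (17,14,c); (18,12,c); (18,13,c); (18,14,c); (22,1,c); (22,19,c); (22,21,c); (23,2,c); (23,19,c); (23,20,c); (24,3,c); (24,20,c); (24,21,c); (25,19,c); (25,20,c); (25,21,c)
final:
nodes: 0:vx, 1:vx, 2:vx, 3:vx, 8:vx, 9:tri, 12:vx, 13:vx, 14:vx, 15:tri, 16:tri, 17:tri, 18:tri, 19:vx, 20:vx, 21:vx, 22:tri, 23:tri, 24:tri, 25:tri
edges: (9,0,c); (9,1,c); (9,2,ck); (9,3,c); (15,1,c); (15,12,c); (15,14,c); (16,2,c); (16,12,c); (16,13,c); (17,8,c); (17,13,c); (17,14,c); (18,12,c); (18,13,c); (18,14,c); (22,1,c); (22,19,c); (22,21,c); (23,2,c); (23,19,c); (23,20,c); (24,3,c); (24,20,c); (24,21,c); (25,19,c); (25,20,c); (25,21,c)


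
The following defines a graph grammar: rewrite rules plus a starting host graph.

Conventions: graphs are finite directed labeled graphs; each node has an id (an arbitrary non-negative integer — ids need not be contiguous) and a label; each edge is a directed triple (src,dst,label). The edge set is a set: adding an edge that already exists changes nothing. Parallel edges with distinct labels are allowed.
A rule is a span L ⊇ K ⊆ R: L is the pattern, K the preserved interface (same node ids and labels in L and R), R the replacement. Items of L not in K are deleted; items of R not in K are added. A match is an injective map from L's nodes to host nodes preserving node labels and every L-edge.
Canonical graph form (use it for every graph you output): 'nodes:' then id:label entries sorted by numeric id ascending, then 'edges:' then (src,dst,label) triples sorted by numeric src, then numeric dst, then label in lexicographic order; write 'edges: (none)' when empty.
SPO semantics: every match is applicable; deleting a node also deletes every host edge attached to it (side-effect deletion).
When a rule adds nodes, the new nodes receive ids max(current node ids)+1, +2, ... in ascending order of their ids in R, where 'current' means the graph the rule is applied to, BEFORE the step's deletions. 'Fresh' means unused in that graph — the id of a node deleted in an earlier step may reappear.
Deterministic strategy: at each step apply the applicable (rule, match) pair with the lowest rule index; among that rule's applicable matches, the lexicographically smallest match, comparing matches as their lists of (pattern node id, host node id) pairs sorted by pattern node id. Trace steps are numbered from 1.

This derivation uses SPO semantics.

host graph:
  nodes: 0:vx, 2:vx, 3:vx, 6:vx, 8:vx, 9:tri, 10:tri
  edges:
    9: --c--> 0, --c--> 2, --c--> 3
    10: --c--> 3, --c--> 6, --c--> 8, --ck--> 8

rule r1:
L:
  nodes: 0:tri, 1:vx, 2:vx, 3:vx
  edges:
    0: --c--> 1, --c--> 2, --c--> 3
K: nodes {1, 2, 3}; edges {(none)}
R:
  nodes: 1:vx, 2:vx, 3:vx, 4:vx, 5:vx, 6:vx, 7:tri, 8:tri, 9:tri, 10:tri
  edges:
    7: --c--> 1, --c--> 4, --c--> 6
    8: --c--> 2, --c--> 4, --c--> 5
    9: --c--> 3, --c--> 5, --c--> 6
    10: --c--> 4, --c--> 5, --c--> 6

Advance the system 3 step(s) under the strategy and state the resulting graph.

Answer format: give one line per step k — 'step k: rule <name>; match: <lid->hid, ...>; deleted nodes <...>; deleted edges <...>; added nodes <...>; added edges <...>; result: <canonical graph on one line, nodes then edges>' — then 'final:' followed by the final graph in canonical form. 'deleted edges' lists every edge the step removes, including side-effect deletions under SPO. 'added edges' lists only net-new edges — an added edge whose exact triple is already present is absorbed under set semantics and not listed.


step 1: rule r1; match: 0->9, 1->0, 2->2, 3->3; deleted nodes 9; deleted edges (9,0,c); (9,2,c); (9,3,c); added nodes 11, 12, 13, 14, 15, 16, 17; added edges (14,0,c); (14,11,c); (14,13,c); (15,2,c); (15,11,c); (15,12,c); (16,3,c); (16,12,c); (16,13,c); (17,11,c); (17,12,c); (17,13,c); result: nodes: 0:vx, 2:vx, 3:vx, 6:vx, 8:vx, 10:tri, 11:vx, 12:vx, 13:vx, 14:tri, 15:tri, 16:tri, 17:tri edges: (10,3,c); (10,6,c); (10,8,c); (10,8,ck); (14,0,c); (14,11,c); (14,13,c); (15,2,c); (15,11,c); (15,12,c); (16,3,c); (16,12,c); (16,13,c); (17,11,c); (17,12,c); (17,13,c)
step 2: rule r1; match: 0->10, 1->3, 2->6, 3->8; deleted nodes 10; deleted edges (10,3,c); (10,6,c); (10,8,c); (10,8,ck); added nodes 18, 19, 20, 21, 22, 23, 24; added edges (21,3,c); (21,18,c); (21,20,c); (22,6,c); (22,18,c); (22,19,c); (23,8,c); (23,19,c); (23,20,c); (24,18,c); (24,19,c); (24,20,c); result: nodes: 0:vx, 2:vx, 3:vx, 6:vx, 8:vx, 11:vx, 12:vx, 13:vx, 14:tri, 15:tri, 16:tri, 17:tri, 18:vx, 19:vx, 20:vx, 21:tri, 22:tri, 23:tri, 24:tri edges: (14,0,c); (14,11,c); (14,13,c); (15,2,c); (15,11,c); (15,12,c); (16,3,c); (16,12,c); (16,13,c); (17,11,c); (17,12,c); (17,13,c); (21,3,c); (21,18,c); (21,20,c); (22,6,c); (22,18,c); (22,19,c); (23,8,c); (23,19,c); (23,20,c); (24,18,c); (24,19,c); (24,20,c)
step 3: rule r1; match: 0->14, 1->0, 2->11, 3->13; deleted nodes 14; deleted edges (14,0,c); (14,11,c); (14,13,c); added nodes 25, 26, 27, 28, 29, 30, 31; added edges (28,0,c); (28,25,c); (28,27,c); (29,11,c); (29,25,c); (29,26,c); (30,13,c); (30,26,c); (30,27,c); (31,25,c); (31,26,c); (31,27,c); result: nodes: 0:vx, 2:vx, 3:vx, 6:vx, 8:vx, 11:vx, 12:vx, 13:vx, 15:tri, 16:tri, 17:tri, 18:vx, 19:vx, 20:vx, 21:tri, 22:tri, 23:tri, 24:tri, 25:vx, 26:vx, 27:vx, 28:tri, 29:tri, 30:tri, 31:tri edges: (15,2,c); (15,11,c); (15,12,c); (16,3,c); (16,12,c); (16,13,c); (17,11,c); (17,12,c); (17,13,c); (21,3,c); (21,18,c); (21,20,c); (22,6,c); (22,18,c); (22,19,c); (23,8,c); (23,19,c); (23,20,c); (24,18,c); (24,19,c); (24,20,c); (28,0,c); (28,25,c); (28,27,c); (29,11,c); (29,25,c); (29,26,c); (30,13,c); (30,26,c); (30,27,c); (31,25,c); (31,26,c); (31,27,c)
final:
nodes: 0:vx, 2:vx, 3:vx, 6:vx, 8:vx, 11:vx, 12:vx, 13:vx, 15:tri, 16:tri, 17:tri, 18:vx, 19:vx, 20:vx, 21:tri, 22:tri, 23:tri, 24:tri, 25:vx, 26:vx, 27:vx, 28:tri, 29:tri, 30:tri, 31:tri
edges: (15,2,c); (15,11,c); (15,12,c); (16,3,c); (16,12,c); (16,13,c); (17,11,c); (17,12,c); (17,13,c); (21,3,c); (21,18,c); (21,20,c); (22,6,c); (22,18,c); (22,19,c); (23,8,c); (23,19,c); (23,20,c); (24,18,c); (24,19,c); (24,20,c); (28,0,c); (28,25,c); (28,27,c); (29,11,c); (29,25,c); (29,26,c); (30,13,c); (30,26,c); (30,27,c); (31,25,c); (31,26,c); (31,27,c)
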